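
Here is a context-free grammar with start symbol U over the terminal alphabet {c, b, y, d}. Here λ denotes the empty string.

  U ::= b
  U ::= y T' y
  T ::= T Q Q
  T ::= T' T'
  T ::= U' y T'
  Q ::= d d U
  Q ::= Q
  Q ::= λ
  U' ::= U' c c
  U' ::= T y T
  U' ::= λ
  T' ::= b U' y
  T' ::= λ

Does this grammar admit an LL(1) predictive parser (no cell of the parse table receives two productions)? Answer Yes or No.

FIRST(U) = {b, y}
FIRST(T) = {λ, b, c, d, y}
FIRST(Q) = {λ, d}
FIRST(U') = {λ, b, c, d, y}
FIRST(T') = {λ, b}
FOLLOW(U) = {$, c, d, y}
FOLLOW(T) = {c, d, y}
FOLLOW(Q) = {c, d, y}
FOLLOW(U') = {c, y}
FOLLOW(T') = {b, c, d, y}
Cell M[Q, c] receives both Q ::= Q and Q ::= λ — the grammar is not LL(1).

No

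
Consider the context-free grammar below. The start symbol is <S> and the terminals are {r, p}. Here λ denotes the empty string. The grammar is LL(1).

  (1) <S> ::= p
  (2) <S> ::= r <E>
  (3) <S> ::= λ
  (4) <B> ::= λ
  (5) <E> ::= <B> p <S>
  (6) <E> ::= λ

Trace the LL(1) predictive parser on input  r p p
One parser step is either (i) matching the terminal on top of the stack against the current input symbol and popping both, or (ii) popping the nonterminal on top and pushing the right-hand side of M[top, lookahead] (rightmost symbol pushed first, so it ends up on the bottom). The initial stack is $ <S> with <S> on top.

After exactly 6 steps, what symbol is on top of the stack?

p

     Stack        Input    Action
  1  $ <S>        r p p $  expand <S> ::= r <E>
  2  $ <E> r      r p p $  match r
  3  $ <E>        p p $    expand <E> ::= <B> p <S>
  4  $ <S> p <B>  p p $    expand <B> ::= λ
  5  $ <S> p      p p $    match p
  6  $ <S>        p $      expand <S> ::= p
Stack after step 6: $ p (top = p).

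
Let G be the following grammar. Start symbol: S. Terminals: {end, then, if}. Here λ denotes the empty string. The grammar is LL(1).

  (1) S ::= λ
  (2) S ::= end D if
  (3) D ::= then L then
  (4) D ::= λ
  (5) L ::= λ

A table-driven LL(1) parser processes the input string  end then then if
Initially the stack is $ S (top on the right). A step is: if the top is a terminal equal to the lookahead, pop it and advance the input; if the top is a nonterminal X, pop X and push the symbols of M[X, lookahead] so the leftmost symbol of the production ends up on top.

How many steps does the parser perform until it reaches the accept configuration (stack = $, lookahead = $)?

step 1: stack=$ S  input=end then then if $  — expand S ::= end D if
step 2: stack=$ if D end  input=end then then if $  — match end
step 3: stack=$ if D  input=then then if $  — expand D ::= then L then
step 4: stack=$ if then L then  input=then then if $  — match then
step 5: stack=$ if then L  input=then if $  — expand L ::= λ
step 6: stack=$ if then  input=then if $  — match then
step 7: stack=$ if  input=if $  — match if
Accept reached after 7 steps.

7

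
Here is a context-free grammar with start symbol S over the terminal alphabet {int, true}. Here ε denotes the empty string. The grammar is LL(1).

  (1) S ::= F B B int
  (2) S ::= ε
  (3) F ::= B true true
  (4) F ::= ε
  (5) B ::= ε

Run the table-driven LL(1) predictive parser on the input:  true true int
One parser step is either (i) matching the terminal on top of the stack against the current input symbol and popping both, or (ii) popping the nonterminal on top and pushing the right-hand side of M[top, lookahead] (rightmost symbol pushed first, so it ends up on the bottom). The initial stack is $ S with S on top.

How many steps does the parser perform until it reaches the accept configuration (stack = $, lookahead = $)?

step 1: stack=$ S  input=true true int $  — expand S ::= F B B int
step 2: stack=$ int B B F  input=true true int $  — expand F ::= B true true
step 3: stack=$ int B B true true B  input=true true int $  — expand B ::= ε
step 4: stack=$ int B B true true  input=true true int $  — match true
step 5: stack=$ int B B true  input=true int $  — match true
step 6: stack=$ int B B  input=int $  — expand B ::= ε
step 7: stack=$ int B  input=int $  — expand B ::= ε
step 8: stack=$ int  input=int $  — match int
Accept reached after 8 steps.

8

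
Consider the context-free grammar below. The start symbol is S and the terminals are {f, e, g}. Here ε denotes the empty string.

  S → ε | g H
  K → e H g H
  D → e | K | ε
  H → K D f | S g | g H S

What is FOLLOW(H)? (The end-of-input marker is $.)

{$, e, f, g}

FIRST(S): from S→ε we get {ε}; from S→g H we get {g}. So FIRST(S) = {ε, g}.
FIRST(K): from K→e H g H we get {e}. So FIRST(K) = {e}.
FIRST(D): from D→e we get {e}; from D→K we get {e}; from D→ε we get {ε}. So FIRST(D) = {ε, e}.
FIRST(H): from H→K D f we get {e}; from H→S g we get {g}; from H→g H S we get {g}. So FIRST(H) = {e, g}.
FOLLOW(S) includes $ since S is the start symbol.
FOLLOW(D): in H→K D f, D is followed by f with FIRST {f}. Thus FOLLOW(D) = {f}.
FOLLOW(K): in D→K, the suffix after K is empty, so FOLLOW(K) ⊇ FOLLOW(D) = {f}; in H→K D f, K is followed by D f with FIRST {e, f}. Thus FOLLOW(K) = {e, f}.
FOLLOW(S): in H→S g, S is followed by g with FIRST {g}; in H→g H S, the suffix after S is empty, so FOLLOW(S) ⊇ FOLLOW(H) = {$, e, f, g}. Thus FOLLOW(S) = {$, e, f, g}.
FOLLOW(H): in S→g H, the suffix after H is empty, so FOLLOW(H) ⊇ FOLLOW(S) = {$, e, f, g}; in K→e H g H (occurrence 1), H is followed by g H with FIRST {g}; in K→e H g H (occurrence 2), the suffix after H is empty, so FOLLOW(H) ⊇ FOLLOW(K) = {e, f}; in H→g H S, H is followed by S with FIRST {ε, g}; in H→g H S, the suffix after H is nullable (adds nothing new). Thus FOLLOW(H) = {$, e, f, g}.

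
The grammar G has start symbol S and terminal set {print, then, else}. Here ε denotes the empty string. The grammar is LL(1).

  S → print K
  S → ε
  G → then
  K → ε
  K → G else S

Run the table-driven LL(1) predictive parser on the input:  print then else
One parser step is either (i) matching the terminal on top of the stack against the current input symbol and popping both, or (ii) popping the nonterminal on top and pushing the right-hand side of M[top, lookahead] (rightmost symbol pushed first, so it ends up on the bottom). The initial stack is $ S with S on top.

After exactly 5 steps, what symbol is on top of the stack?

else

     Stack          Input              Action
  1  $ S            print then else $  expand S → print K
  2  $ K print      print then else $  match print
  3  $ K            then else $        expand K → G else S
  4  $ S else G     then else $        expand G → then
  5  $ S else then  then else $        match then
Stack after step 5: $ S else (top = else).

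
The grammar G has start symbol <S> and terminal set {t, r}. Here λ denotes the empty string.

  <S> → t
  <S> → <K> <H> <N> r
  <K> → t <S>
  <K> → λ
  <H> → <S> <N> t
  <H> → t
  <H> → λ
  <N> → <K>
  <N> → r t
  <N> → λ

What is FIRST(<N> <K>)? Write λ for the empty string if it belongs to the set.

FIRST(<K>) = {λ, t}
FIRST(<N>) = {λ, r, t}  (via <K>)
FIRST(<S>) = {r, t}  (via <K> <H> <N> r)
FIRST(<H>) = {λ, r, t}  (via <S> <N> t)
FIRST(<N> <K>): take FIRST of each symbol in turn, carrying on past any symbol whose FIRST contains λ; result {λ, r, t}.

{λ, r, t}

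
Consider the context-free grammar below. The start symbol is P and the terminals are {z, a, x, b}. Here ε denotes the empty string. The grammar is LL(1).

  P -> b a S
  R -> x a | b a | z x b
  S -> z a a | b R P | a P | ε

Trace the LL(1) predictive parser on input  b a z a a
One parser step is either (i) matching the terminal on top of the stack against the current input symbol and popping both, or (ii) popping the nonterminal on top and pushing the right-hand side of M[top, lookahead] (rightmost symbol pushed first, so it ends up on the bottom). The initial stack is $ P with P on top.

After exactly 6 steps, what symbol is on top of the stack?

step 1: stack=$ P  input=b a z a a $  — expand P -> b a S
step 2: stack=$ S a b  input=b a z a a $  — match b
step 3: stack=$ S a  input=a z a a $  — match a
step 4: stack=$ S  input=z a a $  — expand S -> z a a
step 5: stack=$ a a z  input=z a a $  — match z
step 6: stack=$ a a  input=a a $  — match a
Stack after step 6: $ a (top = a).

a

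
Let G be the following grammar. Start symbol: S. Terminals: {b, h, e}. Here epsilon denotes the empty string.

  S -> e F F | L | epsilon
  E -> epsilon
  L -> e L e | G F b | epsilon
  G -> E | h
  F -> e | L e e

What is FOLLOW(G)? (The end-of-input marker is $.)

{e, h}

FIRST(E) = {epsilon}
FIRST(G) = {epsilon, h}  (via E)
FIRST(S) = {epsilon, e, h}  (via L)
FIRST(L) = {epsilon, e, h}  (via G F b)
FIRST(F) = {e, h}  (via L e e)
FOLLOW(S) includes $ since S is the start symbol.
FOLLOW(S): S appears on no right-hand side. Thus FOLLOW(S) = {$}.
FOLLOW(L): in S->L, the suffix after L is empty, so FOLLOW(L) ⊇ FOLLOW(S) = {$}; in L->e L e, L is followed by e with FIRST {e}; in F->L e e, L is followed by e e with FIRST {e}. Thus FOLLOW(L) = {$, e}.
FOLLOW(G): in L->G F b, G is followed by F b with FIRST {e, h}. Thus FOLLOW(G) = {e, h}.
FOLLOW(E): in G->E, the suffix after E is empty, so FOLLOW(E) ⊇ FOLLOW(G) = {e, h}. Thus FOLLOW(E) = {e, h}.
FOLLOW(F): in S->e F F (occurrence 1), F is followed by F with FIRST {e, h}; in S->e F F (occurrence 2), the suffix after F is empty, so FOLLOW(F) ⊇ FOLLOW(S) = {$}; in L->G F b, F is followed by b with FIRST {b}. Thus FOLLOW(F) = {$, b, e, h}.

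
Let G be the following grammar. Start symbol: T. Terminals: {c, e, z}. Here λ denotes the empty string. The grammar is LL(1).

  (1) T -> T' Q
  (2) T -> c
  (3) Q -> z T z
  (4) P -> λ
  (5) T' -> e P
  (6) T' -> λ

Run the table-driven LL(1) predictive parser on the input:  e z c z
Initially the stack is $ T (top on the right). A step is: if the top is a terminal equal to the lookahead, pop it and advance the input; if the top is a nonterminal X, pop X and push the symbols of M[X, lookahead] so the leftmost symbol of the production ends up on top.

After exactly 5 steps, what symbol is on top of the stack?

step 1: stack=$ T  input=e z c z $  — expand T -> T' Q
step 2: stack=$ Q T'  input=e z c z $  — expand T' -> e P
step 3: stack=$ Q P e  input=e z c z $  — match e
step 4: stack=$ Q P  input=z c z $  — expand P -> λ
step 5: stack=$ Q  input=z c z $  — expand Q -> z T z
Stack after step 5: $ z T z (top = z).

z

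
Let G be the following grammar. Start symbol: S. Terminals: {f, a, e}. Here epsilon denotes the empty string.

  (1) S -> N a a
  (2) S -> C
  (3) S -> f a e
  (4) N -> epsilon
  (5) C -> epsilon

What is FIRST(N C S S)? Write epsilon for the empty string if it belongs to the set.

{epsilon, a, f}

FIRST(N): from N->epsilon we get {epsilon}. So FIRST(N) = {epsilon}.
FIRST(C): from C->epsilon we get {epsilon}. So FIRST(C) = {epsilon}.
FIRST(S): from S->N a a we get {a}; from S->C we get {epsilon}; from S->f a e we get {f}. So FIRST(S) = {epsilon, a, f}.
FIRST(N C S S): take FIRST of each symbol in turn, carrying on past any symbol whose FIRST contains epsilon; result {epsilon, a, f}.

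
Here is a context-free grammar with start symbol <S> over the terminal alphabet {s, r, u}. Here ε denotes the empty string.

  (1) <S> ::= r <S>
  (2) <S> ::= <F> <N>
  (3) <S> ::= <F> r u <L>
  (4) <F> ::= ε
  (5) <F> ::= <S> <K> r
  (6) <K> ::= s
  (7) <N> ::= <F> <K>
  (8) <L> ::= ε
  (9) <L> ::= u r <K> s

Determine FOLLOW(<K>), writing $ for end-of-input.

FIRST(<K>) = {s}
FIRST(<L>) = {ε, u}
FIRST(<S>) = {r, s}  (via <F> <N>, <F> r u <L>)
FIRST(<F>) = {ε, r, s}  (via <S> <K> r)
FIRST(<N>) = {r, s}  (via <F> <K>)
FOLLOW(<S>) includes $ since <S> is the start symbol.
FOLLOW(<S>): in <S>::=r <S>, the suffix after <S> is empty (adds nothing new); in <F>::=<S> <K> r, <S> is followed by <K> r with FIRST {s}. Thus FOLLOW(<S>) = {$, s}.
FOLLOW(<F>): in <S>::=<F> <N>, <F> is followed by <N> with FIRST {r, s}; in <S>::=<F> r u <L>, <F> is followed by r u <L> with FIRST {r}; in <N>::=<F> <K>, <F> is followed by <K> with FIRST {s}. Thus FOLLOW(<F>) = {r, s}.
FOLLOW(<N>): in <S>::=<F> <N>, the suffix after <N> is empty, so FOLLOW(<N>) ⊇ FOLLOW(<S>) = {$, s}. Thus FOLLOW(<N>) = {$, s}.
FOLLOW(<K>): in <F>::=<S> <K> r, <K> is followed by r with FIRST {r}; in <N>::=<F> <K>, the suffix after <K> is empty, so FOLLOW(<K>) ⊇ FOLLOW(<N>) = {$, s}; in <L>::=u r <K> s, <K> is followed by s with FIRST {s}. Thus FOLLOW(<K>) = {$, r, s}.
FOLLOW(<L>): in <S>::=<F> r u <L>, the suffix after <L> is empty, so FOLLOW(<L>) ⊇ FOLLOW(<S>) = {$, s}. Thus FOLLOW(<L>) = {$, s}.

{$, r, s}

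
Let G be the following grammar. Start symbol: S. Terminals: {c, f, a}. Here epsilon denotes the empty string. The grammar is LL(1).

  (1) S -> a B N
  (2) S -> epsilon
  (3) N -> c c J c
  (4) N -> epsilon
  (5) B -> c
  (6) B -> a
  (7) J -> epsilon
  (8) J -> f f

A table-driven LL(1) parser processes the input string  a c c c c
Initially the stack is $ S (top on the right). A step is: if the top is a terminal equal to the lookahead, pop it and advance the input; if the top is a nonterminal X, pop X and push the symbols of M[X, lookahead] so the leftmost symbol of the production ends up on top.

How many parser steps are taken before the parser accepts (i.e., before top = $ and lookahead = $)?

9

     Stack      Input        Action
  1  $ S        a c c c c $  expand S -> a B N
  2  $ N B a    a c c c c $  match a
  3  $ N B      c c c c $    expand B -> c
  4  $ N c      c c c c $    match c
  5  $ N        c c c $      expand N -> c c J c
  6  $ c J c c  c c c $      match c
  7  $ c J c    c c $        match c
  8  $ c J      c $          expand J -> epsilon
  9  $ c        c $          match c
Accept reached after 9 steps.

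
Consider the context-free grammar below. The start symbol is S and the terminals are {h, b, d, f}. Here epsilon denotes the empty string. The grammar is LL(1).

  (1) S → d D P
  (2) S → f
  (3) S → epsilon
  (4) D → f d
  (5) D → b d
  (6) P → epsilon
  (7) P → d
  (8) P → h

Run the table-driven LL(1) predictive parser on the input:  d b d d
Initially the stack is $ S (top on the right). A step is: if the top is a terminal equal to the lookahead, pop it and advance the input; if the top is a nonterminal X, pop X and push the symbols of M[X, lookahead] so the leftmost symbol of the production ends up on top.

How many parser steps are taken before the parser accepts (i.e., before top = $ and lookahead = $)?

7

     Stack    Input      Action
  1  $ S      d b d d $  expand S → d D P
  2  $ P D d  d b d d $  match d
  3  $ P D    b d d $    expand D → b d
  4  $ P d b  b d d $    match b
  5  $ P d    d d $      match d
  6  $ P      d $        expand P → d
  7  $ d      d $        match d
Accept reached after 7 steps.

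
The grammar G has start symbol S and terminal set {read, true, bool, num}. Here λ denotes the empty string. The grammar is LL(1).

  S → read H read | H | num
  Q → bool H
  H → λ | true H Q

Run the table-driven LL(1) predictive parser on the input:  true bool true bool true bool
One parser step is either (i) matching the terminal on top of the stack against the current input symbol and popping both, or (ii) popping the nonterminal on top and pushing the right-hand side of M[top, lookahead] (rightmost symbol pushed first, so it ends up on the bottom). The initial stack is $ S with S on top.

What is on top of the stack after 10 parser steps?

      Stack       Input                            Action
   1  $ S         true bool true bool true bool $  expand S → H
   2  $ H         true bool true bool true bool $  expand H → true H Q
   3  $ Q H true  true bool true bool true bool $  match true
   4  $ Q H       bool true bool true bool $       expand H → λ
   5  $ Q         bool true bool true bool $       expand Q → bool H
   6  $ H bool    bool true bool true bool $       match bool
   7  $ H         true bool true bool $            expand H → true H Q
   8  $ Q H true  true bool true bool $            match true
   9  $ Q H       bool true bool $                 expand H → λ
  10  $ Q         bool true bool $                 expand Q → bool H
Stack after step 10: $ H bool (top = bool).

bool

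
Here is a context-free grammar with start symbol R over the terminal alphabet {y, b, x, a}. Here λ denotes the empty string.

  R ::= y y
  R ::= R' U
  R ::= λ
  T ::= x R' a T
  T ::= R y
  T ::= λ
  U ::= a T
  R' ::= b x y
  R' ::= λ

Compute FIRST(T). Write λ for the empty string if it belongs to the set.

FIRST(U) = {a}
FIRST(R') = {λ, b}
FIRST(R) = {λ, a, b, y}  (via R' U)
FIRST(T) = {λ, a, b, x, y}  (via R y)

{λ, a, b, x, y}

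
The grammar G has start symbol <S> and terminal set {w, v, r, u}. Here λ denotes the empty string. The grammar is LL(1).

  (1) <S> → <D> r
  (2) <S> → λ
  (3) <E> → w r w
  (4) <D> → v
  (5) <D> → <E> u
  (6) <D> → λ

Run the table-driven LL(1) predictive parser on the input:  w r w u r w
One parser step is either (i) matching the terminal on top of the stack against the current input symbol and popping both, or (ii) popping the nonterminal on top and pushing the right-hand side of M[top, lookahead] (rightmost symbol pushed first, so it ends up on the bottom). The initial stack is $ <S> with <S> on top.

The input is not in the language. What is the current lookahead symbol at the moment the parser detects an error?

     Stack        Input          Action
  1  $ <S>        w r w u r w $  expand <S> → <D> r
  2  $ r <D>      w r w u r w $  expand <D> → <E> u
  3  $ r u <E>    w r w u r w $  expand <E> → w r w
  4  $ r u w r w  w r w u r w $  match w
  5  $ r u w r    r w u r w $    match r
  6  $ r u w      w u r w $      match w
  7  $ r u        u r w $        match u
  8  $ r          r w $          match r
  9  $            w $            error: stack empty but input remains

w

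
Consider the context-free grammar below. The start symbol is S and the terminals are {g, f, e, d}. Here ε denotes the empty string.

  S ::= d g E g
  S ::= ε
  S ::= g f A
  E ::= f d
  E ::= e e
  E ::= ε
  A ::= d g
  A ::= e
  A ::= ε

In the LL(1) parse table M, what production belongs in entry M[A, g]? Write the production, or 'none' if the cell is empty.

FIRST(S): from S::=d g E g we get {d}; from S::=ε we get {ε}; from S::=g f A we get {g}. So FIRST(S) = {ε, d, g}.
FIRST(E): from E::=f d we get {f}; from E::=e e we get {e}; from E::=ε we get {ε}. So FIRST(E) = {ε, e, f}.
FIRST(A): from A::=d g we get {d}; from A::=e we get {e}; from A::=ε we get {ε}. So FIRST(A) = {ε, d, e}.
FOLLOW(S) includes $ since S is the start symbol.
FOLLOW(S): S appears on no right-hand side. Thus FOLLOW(S) = {$}.
FOLLOW(A): in S::=g f A, the suffix after A is empty, so FOLLOW(A) ⊇ FOLLOW(S) = {$}. Thus FOLLOW(A) = {$}.
For A ::= d g: FIRST(d g) = {d}, so it goes in M[A, t] for t ∈ {d}.
For A ::= e: FIRST(e) = {e}, so it goes in M[A, t] for t ∈ {e}.
For A ::= ε: FIRST(ε) = {ε}, so it goes in M[A, t] for t ∈ {}; since ε ∈ FIRST, also for every t ∈ FOLLOW(A) = {$}.
None of these place a production in M[A, g].

none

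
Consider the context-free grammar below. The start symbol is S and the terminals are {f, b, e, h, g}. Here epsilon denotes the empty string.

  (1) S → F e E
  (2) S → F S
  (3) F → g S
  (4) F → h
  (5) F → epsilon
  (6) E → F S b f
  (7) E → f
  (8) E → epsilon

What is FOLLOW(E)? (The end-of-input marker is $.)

FIRST(F): from F→g S we get {g}; from F→h we get {h}; from F→epsilon we get {epsilon}. So FIRST(F) = {epsilon, g, h}.
FIRST(S): from S→F e E we get {e, g, h}; from S→F S we get {e, g, h}. So FIRST(S) = {e, g, h}.
FIRST(E): from E→F S b f we get {e, g, h}; from E→f we get {f}; from E→epsilon we get {epsilon}. So FIRST(E) = {epsilon, e, f, g, h}.
FOLLOW(S) includes $ since S is the start symbol.
FOLLOW(F): in S→F e E, F is followed by e E with FIRST {e}; in S→F S, F is followed by S with FIRST {e, g, h}; in E→F S b f, F is followed by S b f with FIRST {e, g, h}. Thus FOLLOW(F) = {e, g, h}.
FOLLOW(S): in S→F S, the suffix after S is empty (adds nothing new); in F→g S, the suffix after S is empty, so FOLLOW(S) ⊇ FOLLOW(F) = {e, g, h}; in E→F S b f, S is followed by b f with FIRST {b}. Thus FOLLOW(S) = {$, b, e, g, h}.
FOLLOW(E): in S→F e E, the suffix after E is empty, so FOLLOW(E) ⊇ FOLLOW(S) = {$, b, e, g, h}. Thus FOLLOW(E) = {$, b, e, g, h}.

{$, b, e, g, h}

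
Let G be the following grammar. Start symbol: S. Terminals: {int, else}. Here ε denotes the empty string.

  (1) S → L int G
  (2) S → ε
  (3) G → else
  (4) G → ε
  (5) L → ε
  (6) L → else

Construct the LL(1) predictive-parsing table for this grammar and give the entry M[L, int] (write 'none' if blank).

L → ε

FIRST(G): from G→else we get {else}; from G→ε we get {ε}. So FIRST(G) = {ε, else}.
FIRST(L): from L→ε we get {ε}; from L→else we get {else}. So FIRST(L) = {ε, else}.
FIRST(S): from S→L int G we get {else, int}; from S→ε we get {ε}. So FIRST(S) = {ε, else, int}.
FOLLOW(S) includes $ since S is the start symbol.
FOLLOW(L): in S→L int G, L is followed by int G with FIRST {int}. Thus FOLLOW(L) = {int}.
For L → ε: FIRST(ε) = {ε}, so it goes in M[L, t] for t ∈ {}; since ε ∈ FIRST, also for every t ∈ FOLLOW(L) = {int}.
For L → else: FIRST(else) = {else}, so it goes in M[L, t] for t ∈ {else}.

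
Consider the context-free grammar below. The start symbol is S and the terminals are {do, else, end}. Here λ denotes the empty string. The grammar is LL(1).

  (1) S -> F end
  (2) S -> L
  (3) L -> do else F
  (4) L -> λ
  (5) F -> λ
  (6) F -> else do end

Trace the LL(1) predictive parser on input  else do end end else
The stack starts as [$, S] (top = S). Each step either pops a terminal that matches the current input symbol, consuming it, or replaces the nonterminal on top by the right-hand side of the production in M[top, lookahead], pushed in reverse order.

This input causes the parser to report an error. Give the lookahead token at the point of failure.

else

step 1: stack=$ S  input=else do end end else $  — expand S -> F end
step 2: stack=$ end F  input=else do end end else $  — expand F -> else do end
step 3: stack=$ end end do else  input=else do end end else $  — match else
step 4: stack=$ end end do  input=do end end else $  — match do
step 5: stack=$ end end  input=end end else $  — match end
step 6: stack=$ end  input=end else $  — match end
step 7: stack=$  input=else $  — error: stack empty but input remains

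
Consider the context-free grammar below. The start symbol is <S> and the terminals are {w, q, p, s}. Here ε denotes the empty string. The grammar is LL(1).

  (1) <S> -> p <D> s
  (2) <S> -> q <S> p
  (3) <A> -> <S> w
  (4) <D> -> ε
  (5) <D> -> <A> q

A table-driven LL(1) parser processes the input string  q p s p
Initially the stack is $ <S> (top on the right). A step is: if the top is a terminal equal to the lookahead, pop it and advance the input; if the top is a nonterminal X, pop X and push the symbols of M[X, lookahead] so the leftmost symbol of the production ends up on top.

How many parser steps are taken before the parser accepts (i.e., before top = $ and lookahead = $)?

     Stack        Input      Action
  1  $ <S>        q p s p $  expand <S> -> q <S> p
  2  $ p <S> q    q p s p $  match q
  3  $ p <S>      p s p $    expand <S> -> p <D> s
  4  $ p s <D> p  p s p $    match p
  5  $ p s <D>    s p $      expand <D> -> ε
  6  $ p s        s p $      match s
  7  $ p          p $        match p
Accept reached after 7 steps.

7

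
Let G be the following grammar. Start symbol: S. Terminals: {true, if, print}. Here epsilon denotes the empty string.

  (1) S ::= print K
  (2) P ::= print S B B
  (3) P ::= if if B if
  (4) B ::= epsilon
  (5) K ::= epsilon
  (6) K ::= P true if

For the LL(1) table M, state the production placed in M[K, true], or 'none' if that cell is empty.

K ::= epsilon

FIRST(S) = {print}
FIRST(P) = {if, print}
FIRST(B) = {epsilon}
FIRST(K) = {epsilon, if, print}  (via P true if)
FOLLOW(S) includes $ since S is the start symbol.
FOLLOW(S): in P::=print S B B, S is followed by B B with FIRST {epsilon}; in P::=print S B B, the suffix after S is nullable, so FOLLOW(S) ⊇ FOLLOW(P) = {true}. Thus FOLLOW(S) = {$, true}.
FOLLOW(K): in S::=print K, the suffix after K is empty, so FOLLOW(K) ⊇ FOLLOW(S) = {$, true}. Thus FOLLOW(K) = {$, true}.
For K ::= epsilon: FIRST(epsilon) = {epsilon}, so it goes in M[K, t] for t ∈ {}; since epsilon ∈ FIRST, also for every t ∈ FOLLOW(K) = {$, true}.
For K ::= P true if: FIRST(P true if) = {if, print}, so it goes in M[K, t] for t ∈ {if, print}.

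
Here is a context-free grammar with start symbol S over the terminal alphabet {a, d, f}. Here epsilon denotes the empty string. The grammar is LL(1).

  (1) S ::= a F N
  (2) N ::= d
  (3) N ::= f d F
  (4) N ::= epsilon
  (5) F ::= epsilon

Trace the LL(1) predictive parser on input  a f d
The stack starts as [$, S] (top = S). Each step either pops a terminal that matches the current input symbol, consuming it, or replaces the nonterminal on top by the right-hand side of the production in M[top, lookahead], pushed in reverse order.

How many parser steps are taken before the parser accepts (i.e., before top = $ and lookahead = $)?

7

     Stack    Input    Action
  1  $ S      a f d $  expand S ::= a F N
  2  $ N F a  a f d $  match a
  3  $ N F    f d $    expand F ::= epsilon
  4  $ N      f d $    expand N ::= f d F
  5  $ F d f  f d $    match f
  6  $ F d    d $      match d
  7  $ F      $        expand F ::= epsilon
Accept reached after 7 steps.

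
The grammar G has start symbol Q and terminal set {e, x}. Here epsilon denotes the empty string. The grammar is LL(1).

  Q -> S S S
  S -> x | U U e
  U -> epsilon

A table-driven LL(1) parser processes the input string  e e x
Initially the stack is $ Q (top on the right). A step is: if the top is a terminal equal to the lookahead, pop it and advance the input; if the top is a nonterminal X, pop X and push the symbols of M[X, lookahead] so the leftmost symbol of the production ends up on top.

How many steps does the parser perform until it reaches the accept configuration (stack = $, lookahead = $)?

step 1: stack=$ Q  input=e e x $  — expand Q -> S S S
step 2: stack=$ S S S  input=e e x $  — expand S -> U U e
step 3: stack=$ S S e U U  input=e e x $  — expand U -> epsilon
step 4: stack=$ S S e U  input=e e x $  — expand U -> epsilon
step 5: stack=$ S S e  input=e e x $  — match e
step 6: stack=$ S S  input=e x $  — expand S -> U U e
step 7: stack=$ S e U U  input=e x $  — expand U -> epsilon
step 8: stack=$ S e U  input=e x $  — expand U -> epsilon
step 9: stack=$ S e  input=e x $  — match e
step 10: stack=$ S  input=x $  — expand S -> x
step 11: stack=$ x  input=x $  — match x
Accept reached after 11 steps.

11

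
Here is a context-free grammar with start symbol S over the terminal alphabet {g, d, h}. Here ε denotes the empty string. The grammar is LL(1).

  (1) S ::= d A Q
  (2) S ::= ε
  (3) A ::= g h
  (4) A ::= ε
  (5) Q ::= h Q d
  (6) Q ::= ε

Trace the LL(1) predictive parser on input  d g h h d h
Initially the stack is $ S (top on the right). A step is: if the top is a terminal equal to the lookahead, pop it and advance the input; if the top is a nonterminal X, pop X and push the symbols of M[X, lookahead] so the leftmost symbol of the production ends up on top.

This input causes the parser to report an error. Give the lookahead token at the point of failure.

h

      Stack    Input          Action
   1  $ S      d g h h d h $  expand S ::= d A Q
   2  $ Q A d  d g h h d h $  match d
   3  $ Q A    g h h d h $    expand A ::= g h
   4  $ Q h g  g h h d h $    match g
   5  $ Q h    h h d h $      match h
   6  $ Q      h d h $        expand Q ::= h Q d
   7  $ d Q h  h d h $        match h
   8  $ d Q    d h $          expand Q ::= ε
   9  $ d      d h $          match d
  10  $        h $            error: stack empty but input remains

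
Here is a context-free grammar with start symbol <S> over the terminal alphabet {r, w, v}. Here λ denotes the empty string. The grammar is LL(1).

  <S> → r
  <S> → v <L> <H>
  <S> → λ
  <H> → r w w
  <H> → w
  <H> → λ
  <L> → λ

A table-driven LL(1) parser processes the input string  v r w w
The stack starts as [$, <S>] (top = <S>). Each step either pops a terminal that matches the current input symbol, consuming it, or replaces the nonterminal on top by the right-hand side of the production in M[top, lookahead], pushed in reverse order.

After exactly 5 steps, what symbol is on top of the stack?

step 1: stack=$ <S>  input=v r w w $  — expand <S> → v <L> <H>
step 2: stack=$ <H> <L> v  input=v r w w $  — match v
step 3: stack=$ <H> <L>  input=r w w $  — expand <L> → λ
step 4: stack=$ <H>  input=r w w $  — expand <H> → r w w
step 5: stack=$ w w r  input=r w w $  — match r
Stack after step 5: $ w w (top = w).

w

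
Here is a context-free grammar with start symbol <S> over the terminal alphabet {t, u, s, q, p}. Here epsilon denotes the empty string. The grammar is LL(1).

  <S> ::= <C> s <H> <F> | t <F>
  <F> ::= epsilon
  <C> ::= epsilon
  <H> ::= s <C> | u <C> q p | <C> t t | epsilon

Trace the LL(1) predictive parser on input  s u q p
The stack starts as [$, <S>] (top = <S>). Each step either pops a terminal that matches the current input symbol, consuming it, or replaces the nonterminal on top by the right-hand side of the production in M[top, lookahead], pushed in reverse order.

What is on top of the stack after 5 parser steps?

     Stack            Input      Action
  1  $ <S>            s u q p $  expand <S> ::= <C> s <H> <F>
  2  $ <F> <H> s <C>  s u q p $  expand <C> ::= epsilon
  3  $ <F> <H> s      s u q p $  match s
  4  $ <F> <H>        u q p $    expand <H> ::= u <C> q p
  5  $ <F> p q <C> u  u q p $    match u
Stack after step 5: $ <F> p q <C> (top = <C>).

<C>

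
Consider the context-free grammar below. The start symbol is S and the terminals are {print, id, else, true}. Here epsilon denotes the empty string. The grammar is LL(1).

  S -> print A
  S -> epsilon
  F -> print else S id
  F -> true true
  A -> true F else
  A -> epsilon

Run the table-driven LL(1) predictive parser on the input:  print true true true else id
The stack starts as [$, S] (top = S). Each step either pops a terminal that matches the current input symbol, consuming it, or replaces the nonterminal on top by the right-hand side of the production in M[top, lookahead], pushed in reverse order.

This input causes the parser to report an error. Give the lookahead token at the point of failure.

id

     Stack             Input                           Action
  1  $ S               print true true true else id $  expand S -> print A
  2  $ A print         print true true true else id $  match print
  3  $ A               true true true else id $        expand A -> true F else
  4  $ else F true     true true true else id $        match true
  5  $ else F          true true else id $             expand F -> true true
  6  $ else true true  true true else id $             match true
  7  $ else true       true else id $                  match true
  8  $ else            else id $                       match else
  9  $                 id $                            error: stack empty but input remains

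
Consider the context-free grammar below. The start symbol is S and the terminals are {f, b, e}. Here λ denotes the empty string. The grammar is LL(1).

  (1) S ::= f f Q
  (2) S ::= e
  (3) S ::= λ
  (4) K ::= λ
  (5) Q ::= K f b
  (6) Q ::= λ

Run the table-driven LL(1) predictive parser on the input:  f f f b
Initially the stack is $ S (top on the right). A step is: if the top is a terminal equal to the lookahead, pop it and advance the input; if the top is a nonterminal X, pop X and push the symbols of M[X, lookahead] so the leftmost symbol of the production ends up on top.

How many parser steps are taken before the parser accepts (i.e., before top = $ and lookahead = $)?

7

step 1: stack=$ S  input=f f f b $  — expand S ::= f f Q
step 2: stack=$ Q f f  input=f f f b $  — match f
step 3: stack=$ Q f  input=f f b $  — match f
step 4: stack=$ Q  input=f b $  — expand Q ::= K f b
step 5: stack=$ b f K  input=f b $  — expand K ::= λ
step 6: stack=$ b f  input=f b $  — match f
step 7: stack=$ b  input=b $  — match b
Accept reached after 7 steps.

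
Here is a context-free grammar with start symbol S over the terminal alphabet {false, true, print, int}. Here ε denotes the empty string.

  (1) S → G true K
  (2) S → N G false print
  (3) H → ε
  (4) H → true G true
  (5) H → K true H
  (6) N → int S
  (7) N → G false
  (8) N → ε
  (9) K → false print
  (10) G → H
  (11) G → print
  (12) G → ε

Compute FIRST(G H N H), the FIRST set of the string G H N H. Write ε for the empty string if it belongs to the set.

FIRST(K): from K→false print we get {false}. So FIRST(K) = {false}.
FIRST(H): from H→ε we get {ε}; from H→true G true we get {true}; from H→K true H we get {false}. So FIRST(H) = {ε, false, true}.
FIRST(G): from G→H we get {ε, false, true}; from G→print we get {print}; from G→ε we get {ε}. So FIRST(G) = {ε, false, print, true}.
FIRST(N): from N→int S we get {int}; from N→G false we get {false, print, true}; from N→ε we get {ε}. So FIRST(N) = {ε, false, int, print, true}.
FIRST(S): from S→G true K we get {false, print, true}; from S→N G false print we get {false, int, print, true}. So FIRST(S) = {false, int, print, true}.
FIRST(G H N H): take FIRST of each symbol in turn, carrying on past any symbol whose FIRST contains ε; result {ε, false, int, print, true}.

{ε, false, int, print, true}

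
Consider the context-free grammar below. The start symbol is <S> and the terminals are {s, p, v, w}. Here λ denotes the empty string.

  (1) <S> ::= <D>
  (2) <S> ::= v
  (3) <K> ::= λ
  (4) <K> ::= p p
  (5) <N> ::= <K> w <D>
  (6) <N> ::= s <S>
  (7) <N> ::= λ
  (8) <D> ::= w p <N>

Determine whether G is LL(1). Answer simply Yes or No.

FIRST(<S>) = {v, w}
FIRST(<K>) = {λ, p}
FIRST(<N>) = {λ, p, s, w}
FIRST(<D>) = {w}
FOLLOW(<S>) = {$}
FOLLOW(<K>) = {w}
FOLLOW(<N>) = {$}
FOLLOW(<D>) = {$}
Each cell of M receives at most one production.

Yes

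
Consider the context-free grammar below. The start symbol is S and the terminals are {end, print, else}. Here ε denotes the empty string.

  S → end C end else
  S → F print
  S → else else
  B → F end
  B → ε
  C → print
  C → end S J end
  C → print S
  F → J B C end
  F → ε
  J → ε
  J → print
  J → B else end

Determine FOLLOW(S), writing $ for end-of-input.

{$, else, end, print}

FIRST(C) = {end, print}
FIRST(S) = {else, end, print}  (via F print)
FIRST(B) = {ε, else, end, print}  (via F end)
FIRST(J) = {ε, else, end, print}  (via B else end)
FIRST(F) = {ε, else, end, print}  (via J B C end)
FOLLOW(S) includes $ since S is the start symbol.
FOLLOW(B): in F→J B C end, B is followed by C end with FIRST {end, print}; in J→B else end, B is followed by else end with FIRST {else}. Thus FOLLOW(B) = {else, end, print}.
FOLLOW(C): in S→end C end else, C is followed by end else with FIRST {end}; in F→J B C end, C is followed by end with FIRST {end}. Thus FOLLOW(C) = {end}.
FOLLOW(S): in C→end S J end, S is followed by J end with FIRST {else, end, print}; in C→print S, the suffix after S is empty, so FOLLOW(S) ⊇ FOLLOW(C) = {end}. Thus FOLLOW(S) = {$, else, end, print}.
FOLLOW(F): in S→F print, F is followed by print with FIRST {print}; in B→F end, F is followed by end with FIRST {end}. Thus FOLLOW(F) = {end, print}.
FOLLOW(J): in C→end S J end, J is followed by end with FIRST {end}; in F→J B C end, J is followed by B C end with FIRST {else, end, print}. Thus FOLLOW(J) = {else, end, print}.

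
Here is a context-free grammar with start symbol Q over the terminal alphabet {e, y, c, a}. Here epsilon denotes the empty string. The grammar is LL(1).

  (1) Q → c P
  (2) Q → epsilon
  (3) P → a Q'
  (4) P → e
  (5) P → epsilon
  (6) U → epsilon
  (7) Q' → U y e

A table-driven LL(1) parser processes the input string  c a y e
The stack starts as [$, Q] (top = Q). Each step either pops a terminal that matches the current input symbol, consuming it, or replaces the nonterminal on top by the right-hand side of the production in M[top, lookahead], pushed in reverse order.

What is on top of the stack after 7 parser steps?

e

     Stack    Input      Action
  1  $ Q      c a y e $  expand Q → c P
  2  $ P c    c a y e $  match c
  3  $ P      a y e $    expand P → a Q'
  4  $ Q' a   a y e $    match a
  5  $ Q'     y e $      expand Q' → U y e
  6  $ e y U  y e $      expand U → epsilon
  7  $ e y    y e $      match y
Stack after step 7: $ e (top = e).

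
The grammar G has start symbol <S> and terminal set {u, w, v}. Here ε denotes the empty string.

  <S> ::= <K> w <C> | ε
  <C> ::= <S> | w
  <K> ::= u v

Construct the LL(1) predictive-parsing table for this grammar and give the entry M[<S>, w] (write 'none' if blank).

none

FIRST(<K>) = {u}
FIRST(<S>) = {ε, u}  (via <K> w <C>)
FIRST(<C>) = {ε, u, w}  (via <S>)
FOLLOW(<S>) includes $ since <S> is the start symbol.
FOLLOW(<S>): in <C>::=<S>, the suffix after <S> is empty, so FOLLOW(<S>) ⊇ FOLLOW(<C>) = {$}. Thus FOLLOW(<S>) = {$}.
FOLLOW(<C>): in <S>::=<K> w <C>, the suffix after <C> is empty, so FOLLOW(<C>) ⊇ FOLLOW(<S>) = {$}. Thus FOLLOW(<C>) = {$}.
For <S> ::= <K> w <C>: FIRST(<K> w <C>) = {u}, so it goes in M[<S>, t] for t ∈ {u}.
For <S> ::= ε: FIRST(ε) = {ε}, so it goes in M[<S>, t] for t ∈ {}; since ε ∈ FIRST, also for every t ∈ FOLLOW(<S>) = {$}.
None of these place a production in M[<S>, w].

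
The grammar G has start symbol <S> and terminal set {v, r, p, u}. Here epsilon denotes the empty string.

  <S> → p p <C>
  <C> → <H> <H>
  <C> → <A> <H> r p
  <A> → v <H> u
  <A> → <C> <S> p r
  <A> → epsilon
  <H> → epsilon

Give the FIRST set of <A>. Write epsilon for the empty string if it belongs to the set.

{epsilon, p, r, v}

FIRST(<S>): from <S>→p p <C> we get {p}. So FIRST(<S>) = {p}.
FIRST(<H>): from <H>→epsilon we get {epsilon}. So FIRST(<H>) = {epsilon}.
FIRST(<C>): from <C>→<H> <H> we get {epsilon}; from <C>→<A> <H> r p we get {p, r, v}. So FIRST(<C>) = {epsilon, p, r, v}.
FIRST(<A>): from <A>→v <H> u we get {v}; from <A>→<C> <S> p r we get {p, r, v}; from <A>→epsilon we get {epsilon}. So FIRST(<A>) = {epsilon, p, r, v}.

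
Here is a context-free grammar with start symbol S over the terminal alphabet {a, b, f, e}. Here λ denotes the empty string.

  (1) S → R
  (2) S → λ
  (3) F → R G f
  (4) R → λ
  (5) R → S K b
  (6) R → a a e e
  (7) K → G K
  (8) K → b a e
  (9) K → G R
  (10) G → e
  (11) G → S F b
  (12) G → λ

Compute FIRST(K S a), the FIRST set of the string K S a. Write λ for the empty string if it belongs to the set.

FIRST(S) = {λ, a, b, e, f}  (via R)
FIRST(F) = {a, b, e, f}  (via R G f)
FIRST(G) = {λ, a, b, e, f}  (via S F b)
FIRST(R) = {λ, a, b, e, f}  (via S K b)
FIRST(K) = {λ, a, b, e, f}  (via G K, G R)
FIRST(K S a): take FIRST of each symbol in turn, carrying on past any symbol whose FIRST contains λ; result {a, b, e, f}.

{a, b, e, f}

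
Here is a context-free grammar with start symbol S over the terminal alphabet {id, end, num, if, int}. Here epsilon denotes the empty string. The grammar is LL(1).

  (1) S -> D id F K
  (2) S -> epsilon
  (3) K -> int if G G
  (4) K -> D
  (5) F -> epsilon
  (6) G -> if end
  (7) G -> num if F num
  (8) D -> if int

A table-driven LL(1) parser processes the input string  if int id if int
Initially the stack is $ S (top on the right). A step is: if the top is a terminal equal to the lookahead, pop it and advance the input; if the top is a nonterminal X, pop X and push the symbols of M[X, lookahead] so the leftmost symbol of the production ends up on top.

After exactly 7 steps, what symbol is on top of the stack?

D

step 1: stack=$ S  input=if int id if int $  — expand S -> D id F K
step 2: stack=$ K F id D  input=if int id if int $  — expand D -> if int
step 3: stack=$ K F id int if  input=if int id if int $  — match if
step 4: stack=$ K F id int  input=int id if int $  — match int
step 5: stack=$ K F id  input=id if int $  — match id
step 6: stack=$ K F  input=if int $  — expand F -> epsilon
step 7: stack=$ K  input=if int $  — expand K -> D
Stack after step 7: $ D (top = D).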